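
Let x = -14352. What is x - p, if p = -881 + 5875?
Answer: -19346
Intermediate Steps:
p = 4994
x - p = -14352 - 1*4994 = -14352 - 4994 = -19346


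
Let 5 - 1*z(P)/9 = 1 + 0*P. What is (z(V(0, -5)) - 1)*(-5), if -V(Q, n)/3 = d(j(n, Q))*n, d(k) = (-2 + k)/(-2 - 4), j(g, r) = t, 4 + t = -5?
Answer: -175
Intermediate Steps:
t = -9 (t = -4 - 5 = -9)
j(g, r) = -9
d(k) = ⅓ - k/6 (d(k) = (-2 + k)/(-6) = (-2 + k)*(-⅙) = ⅓ - k/6)
V(Q, n) = -11*n/2 (V(Q, n) = -3*(⅓ - ⅙*(-9))*n = -3*(⅓ + 3/2)*n = -11*n/2)
z(P) = 36 (z(P) = 45 - 9*(1 + 0*P) = 45 - 9*(1 + 0) = 45 - 9*1 = 45 - 9 = 36)
(z(V(0, -5)) - 1)*(-5) = (36 - 1)*(-5) = 35*(-5) = -175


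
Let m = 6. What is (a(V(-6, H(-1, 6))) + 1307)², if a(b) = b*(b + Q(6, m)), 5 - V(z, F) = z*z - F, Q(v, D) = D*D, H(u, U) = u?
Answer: 1390041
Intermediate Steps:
Q(v, D) = D²
V(z, F) = 5 + F - z² (V(z, F) = 5 - (z*z - F) = 5 - (z² - F) = 5 + (F - z²) = 5 + F - z²)
a(b) = b*(36 + b) (a(b) = b*(b + 6²) = b*(b + 36) = b*(36 + b))
(a(V(-6, H(-1, 6))) + 1307)² = ((5 - 1 - 1*(-6)²)*(36 + (5 - 1 - 1*(-6)²)) + 1307)² = ((5 - 1 - 1*36)*(36 + (5 - 1 - 1*36)) + 1307)² = ((5 - 1 - 36)*(36 + (5 - 1 - 36)) + 1307)² = (-32*(36 - 32) + 1307)² = (-32*4 + 1307)² = (-128 + 1307)² = 1179² = 1390041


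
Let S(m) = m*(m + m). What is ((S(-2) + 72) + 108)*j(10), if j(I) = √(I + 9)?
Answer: 188*√19 ≈ 819.47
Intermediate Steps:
S(m) = 2*m² (S(m) = m*(2*m) = 2*m²)
j(I) = √(9 + I)
((S(-2) + 72) + 108)*j(10) = ((2*(-2)² + 72) + 108)*√(9 + 10) = ((2*4 + 72) + 108)*√19 = ((8 + 72) + 108)*√19 = (80 + 108)*√19 = 188*√19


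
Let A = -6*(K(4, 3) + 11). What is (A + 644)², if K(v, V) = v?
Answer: 306916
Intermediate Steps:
A = -90 (A = -6*(4 + 11) = -6*15 = -90)
(A + 644)² = (-90 + 644)² = 554² = 306916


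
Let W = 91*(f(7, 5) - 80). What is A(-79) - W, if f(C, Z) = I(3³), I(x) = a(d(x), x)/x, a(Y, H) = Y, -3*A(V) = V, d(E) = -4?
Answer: 197635/27 ≈ 7319.8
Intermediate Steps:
A(V) = -V/3
I(x) = -4/x
f(C, Z) = -4/27 (f(C, Z) = -4/(3³) = -4/27)
W = -196924/27 (W = 91*(-4/27 - 80) = 91*(-2164/27) = -196924/27 ≈ -7293.5)
A(-79) - W = -⅓*(-79) - 1*(-196924/27) = 79/3 + 196924/27 = 197635/27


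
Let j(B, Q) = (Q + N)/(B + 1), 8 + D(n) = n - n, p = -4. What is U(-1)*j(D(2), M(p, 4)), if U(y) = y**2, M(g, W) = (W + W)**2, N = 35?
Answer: -99/7 ≈ -14.143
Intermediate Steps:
D(n) = -8 (D(n) = -8 + (n - n) = -8 + 0 = -8)
M(g, W) = 4*W**2 (M(g, W) = (2*W)**2 = 4*W**2)
j(B, Q) = (35 + Q)/(1 + B) (j(B, Q) = (Q + 35)/(B + 1) = (35 + Q)/(1 + B))
U(-1)*j(D(2), M(p, 4)) = (-1)**2*((35 + 4*4**2)/(1 - 8)) = 1*((35 + 4*16)/(-7)) = 1*(-(35 + 64)/7) = 1*(-1/7*99) = 1*(-99/7) = -99/7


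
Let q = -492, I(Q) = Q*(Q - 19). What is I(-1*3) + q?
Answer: -426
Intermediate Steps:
I(Q) = Q*(-19 + Q)
I(-1*3) + q = (-1*3)*(-19 - 1*3) - 492 = -3*(-19 - 3) - 492 = -3*(-22) - 492 = 66 - 492 = -426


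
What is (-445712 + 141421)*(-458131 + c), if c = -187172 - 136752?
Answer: 237972298005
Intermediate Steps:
c = -323924
(-445712 + 141421)*(-458131 + c) = (-445712 + 141421)*(-458131 - 323924) = -304291*(-782055) = 237972298005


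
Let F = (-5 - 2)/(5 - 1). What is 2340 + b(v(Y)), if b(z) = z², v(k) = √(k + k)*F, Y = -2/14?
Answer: 18713/8 ≈ 2339.1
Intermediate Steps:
Y = -⅐ (Y = -2*1/14 = -⅐ ≈ -0.14286)
F = -7/4 ≈ -1.7500
v(k) = -7*√2*√k/4 (v(k) = √(k + k)*(-7/4) = √(2*k)*(-7/4) = (√2*√k)*(-7/4) = -7*√2*√k/4)
2340 + b(v(Y)) = 2340 + (-7*√2*√(-⅐)/4)² = 2340 + (-7*√2*I*√7/7/4)² = 2340 + (-I*√14/4)² = 2340 - 7/8 = 18713/8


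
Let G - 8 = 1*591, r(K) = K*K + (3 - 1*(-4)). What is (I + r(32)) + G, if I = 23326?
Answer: 24956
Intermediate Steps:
r(K) = 7 + K² (r(K) = K² + (3 + 4) = K² + 7 = 7 + K²)
G = 599 (G = 8 + 1*591 = 8 + 591 = 599)
(I + r(32)) + G = (23326 + (7 + 32²)) + 599 = (23326 + (7 + 1024)) + 599 = (23326 + 1031) + 599 = 24357 + 599 = 24956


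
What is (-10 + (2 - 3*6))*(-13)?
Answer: 338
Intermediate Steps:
(-10 + (2 - 3*6))*(-13) = (-10 + (2 - 18))*(-13) = (-10 - 16)*(-13) = -26*(-13) = 338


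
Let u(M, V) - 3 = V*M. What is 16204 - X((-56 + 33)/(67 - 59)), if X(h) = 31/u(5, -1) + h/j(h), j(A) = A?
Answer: 32437/2 ≈ 16219.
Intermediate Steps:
u(M, V) = 3 + M*V (u(M, V) = 3 + V*M = 3 + M*V)
X(h) = -29/2 (X(h) = 31/(3 + 5*(-1)) + h/h = 31/(3 - 5) + 1 = 31/(-2) + 1 = 31*(-1/2) + 1 = -31/2 + 1 = -29/2)
16204 - X((-56 + 33)/(67 - 59)) = 16204 - 1*(-29/2) = 16204 + 29/2 = 32437/2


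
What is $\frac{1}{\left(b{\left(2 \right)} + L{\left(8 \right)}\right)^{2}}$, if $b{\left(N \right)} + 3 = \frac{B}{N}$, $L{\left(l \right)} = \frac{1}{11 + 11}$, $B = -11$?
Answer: $\frac{121}{8649} \approx 0.01399$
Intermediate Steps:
$L{\left(l \right)} = \frac{1}{22}$
$b{\left(N \right)} = -3 - \frac{11}{N}$
$\frac{1}{\left(b{\left(2 \right)} + L{\left(8 \right)}\right)^{2}} = \frac{1}{\left(\left(-3 - \frac{11}{2}\right) + \frac{1}{22}\right)^{2}} = \frac{1}{\left(- \frac{17}{2} + \frac{1}{22}\right)^{2}} = \frac{1}{\left(- \frac{93}{11}\right)^{2}} = \frac{1}{\frac{8649}{121}} = \frac{121}{8649}$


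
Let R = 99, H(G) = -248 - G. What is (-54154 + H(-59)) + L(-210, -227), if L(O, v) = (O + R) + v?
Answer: -54681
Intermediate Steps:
L(O, v) = 99 + O + v (L(O, v) = (O + 99) + v = (99 + O) + v = 99 + O + v)
(-54154 + H(-59)) + L(-210, -227) = (-54154 + (-248 - 1*(-59))) + (99 - 210 - 227) = (-54154 + (-248 + 59)) - 338 = (-54154 - 189) - 338 = -54343 - 338 = -54681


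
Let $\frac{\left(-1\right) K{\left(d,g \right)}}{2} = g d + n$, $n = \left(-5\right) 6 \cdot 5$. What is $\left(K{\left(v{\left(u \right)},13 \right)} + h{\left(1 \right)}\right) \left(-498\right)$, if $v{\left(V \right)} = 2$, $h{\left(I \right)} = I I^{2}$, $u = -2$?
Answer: $-124002$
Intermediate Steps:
$h{\left(I \right)} = I^{3}$
$n = -150$ ($n = \left(-30\right) 5 = -150$)
$K{\left(d,g \right)} = 300 - 2 d g$ ($K{\left(d,g \right)} = - 2 \left(g d - 150\right) = - 2 \left(d g - 150\right) = - 2 \left(-150 + d g\right) = 300 - 2 d g$)
$\left(K{\left(v{\left(u \right)},13 \right)} + h{\left(1 \right)}\right) \left(-498\right) = \left(\left(300 - 4 \cdot 13\right) + 1^{3}\right) \left(-498\right) = \left(\left(300 - 52\right) + 1\right) \left(-498\right) = \left(248 + 1\right) \left(-498\right) = 249 \left(-498\right) = -124002$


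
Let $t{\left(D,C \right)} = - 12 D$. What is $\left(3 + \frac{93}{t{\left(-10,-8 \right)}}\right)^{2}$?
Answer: $\frac{22801}{1600} \approx 14.251$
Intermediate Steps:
$\left(3 + \frac{93}{t{\left(-10,-8 \right)}}\right)^{2} = \left(3 + \frac{93}{\left(-12\right) \left(-10\right)}\right)^{2} = \left(3 + \frac{93}{120}\right)^{2} = \left(3 + 93 \cdot \frac{1}{120}\right)^{2} = \left(3 + \frac{31}{40}\right)^{2} = \left(\frac{151}{40}\right)^{2} = \frac{22801}{1600}$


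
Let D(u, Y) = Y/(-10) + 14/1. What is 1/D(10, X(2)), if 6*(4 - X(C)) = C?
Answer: 30/409 ≈ 0.073350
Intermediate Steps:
X(C) = 4 - C/6
D(u, Y) = 14 - Y/10 (D(u, Y) = Y*(-⅒) + 14*1 = -Y/10 + 14 = 14 - Y/10)
1/D(10, X(2)) = 1/(14 - (4 - ⅙*2)/10) = 1/(14 - (4 - ⅓)/10) = 1/(14 - ⅒*11/3) = 1/(14 - 11/30) = 1/(409/30) = 30/409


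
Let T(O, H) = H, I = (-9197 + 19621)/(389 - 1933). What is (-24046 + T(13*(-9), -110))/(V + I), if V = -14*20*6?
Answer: 4662108/325543 ≈ 14.321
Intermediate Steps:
V = -1680 (V = -280*6 = -1680)
I = -1303/193 (I = 10424/(-1544) = 10424*(-1/1544) = -1303/193 ≈ -6.7513)
(-24046 + T(13*(-9), -110))/(V + I) = (-24046 - 110)/(-1680 - 1303/193) = -24156/(-325543/193) = -24156*(-193/325543) = 4662108/325543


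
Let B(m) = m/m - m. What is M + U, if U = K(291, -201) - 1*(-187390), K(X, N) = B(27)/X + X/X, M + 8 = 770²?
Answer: 227062327/291 ≈ 7.8028e+5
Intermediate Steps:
B(m) = 1 - m
M = 592892 (M = -8 + 770² = -8 + 592900 = 592892)
K(X, N) = 1 - 26/X (K(X, N) = (1 - 1*27)/X + X/X = (1 - 27)/X + 1 = -26/X + 1 = 1 - 26/X)
U = 54530755/291 (U = (-26 + 291)/291 - 1*(-187390) = (1/291)*265 + 187390 = 265/291 + 187390 = 54530755/291 ≈ 1.8739e+5)
M + U = 592892 + 54530755/291 = 227062327/291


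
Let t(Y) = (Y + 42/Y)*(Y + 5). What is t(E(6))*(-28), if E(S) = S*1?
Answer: -4004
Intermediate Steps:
E(S) = S
t(Y) = (5 + Y)*(Y + 42/Y) (t(Y) = (Y + 42/Y)*(5 + Y) = (5 + Y)*(Y + 42/Y))
t(E(6))*(-28) = (42 + 6² + 5*6 + 210/6)*(-28) = (42 + 36 + 30 + 210*(⅙))*(-28) = (42 + 36 + 30 + 35)*(-28) = 143*(-28) = -4004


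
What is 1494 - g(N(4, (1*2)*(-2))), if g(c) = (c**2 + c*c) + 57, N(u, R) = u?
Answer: 1405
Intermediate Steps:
g(c) = 57 + 2*c**2 (g(c) = (c**2 + c**2) + 57 = 2*c**2 + 57 = 57 + 2*c**2)
1494 - g(N(4, (1*2)*(-2))) = 1494 - (57 + 2*4**2) = 1494 - (57 + 2*16) = 1494 - (57 + 32) = 1494 - 1*89 = 1494 - 89 = 1405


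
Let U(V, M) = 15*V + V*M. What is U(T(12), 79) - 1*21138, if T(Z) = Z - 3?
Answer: -20292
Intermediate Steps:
T(Z) = -3 + Z
U(V, M) = 15*V + M*V
U(T(12), 79) - 1*21138 = (-3 + 12)*(15 + 79) - 1*21138 = 9*94 - 21138 = 846 - 21138 = -20292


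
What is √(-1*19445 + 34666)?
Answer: √15221 ≈ 123.37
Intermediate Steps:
√(-1*19445 + 34666) = √(-19445 + 34666) = √15221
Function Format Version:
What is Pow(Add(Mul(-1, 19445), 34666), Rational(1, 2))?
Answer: Pow(15221, Rational(1, 2)) ≈ 123.37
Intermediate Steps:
Pow(Add(Mul(-1, 19445), 34666), Rational(1, 2)) = Pow(Add(-19445, 34666), Rational(1, 2)) = Pow(15221, Rational(1, 2))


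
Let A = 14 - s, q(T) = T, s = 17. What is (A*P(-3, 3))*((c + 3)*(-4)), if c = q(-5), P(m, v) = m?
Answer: 72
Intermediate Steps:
c = -5
A = -3 (A = 14 - 1*17 = 14 - 17 = -3)
(A*P(-3, 3))*((c + 3)*(-4)) = (-3*(-3))*((-5 + 3)*(-4)) = 9*(-2*(-4)) = 9*8 = 72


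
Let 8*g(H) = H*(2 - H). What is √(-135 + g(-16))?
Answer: 3*I*√19 ≈ 13.077*I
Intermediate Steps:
g(H) = H*(2 - H)/8 (g(H) = (H*(2 - H))/8 = H*(2 - H)/8)
√(-135 + g(-16)) = √(-135 + (⅛)*(-16)*(2 - 1*(-16))) = √(-135 + (⅛)*(-16)*(2 + 16)) = √(-135 + (⅛)*(-16)*18) = √(-135 - 36) = √(-171) = 3*I*√19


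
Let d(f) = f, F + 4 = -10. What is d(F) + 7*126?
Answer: 868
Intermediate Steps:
F = -14 (F = -4 - 10 = -14)
d(F) + 7*126 = -14 + 7*126 = -14 + 882 = 868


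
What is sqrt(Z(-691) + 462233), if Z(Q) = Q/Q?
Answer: sqrt(462234) ≈ 679.88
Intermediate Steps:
Z(Q) = 1
sqrt(Z(-691) + 462233) = sqrt(1 + 462233) = sqrt(462234)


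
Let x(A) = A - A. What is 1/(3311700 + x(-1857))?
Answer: 1/3311700 ≈ 3.0196e-7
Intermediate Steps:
x(A) = 0
1/(3311700 + x(-1857)) = 1/(3311700 + 0) = 1/3311700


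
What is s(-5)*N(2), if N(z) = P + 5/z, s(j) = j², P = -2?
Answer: 25/2 ≈ 12.500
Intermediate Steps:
N(z) = -2 + 5/z
s(-5)*N(2) = (-5)²*(-2 + 5/2) = 25*(-2 + 5*(½)) = 25*(-2 + 5/2) = 25*(½) = 25/2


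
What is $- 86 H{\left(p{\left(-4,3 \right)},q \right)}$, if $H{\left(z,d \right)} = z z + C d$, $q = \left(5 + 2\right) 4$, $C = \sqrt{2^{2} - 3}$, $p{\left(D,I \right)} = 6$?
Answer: $-5504$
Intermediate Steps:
$C = 1$ ($C = \sqrt{4 - 3} = \sqrt{1} = 1$)
$q = 28$ ($q = 7 \cdot 4 = 28$)
$H{\left(z,d \right)} = d + z^{2}$ ($H{\left(z,d \right)} = z z + 1 d = z^{2} + d = d + z^{2}$)
$- 86 H{\left(p{\left(-4,3 \right)},q \right)} = - 86 \left(28 + 6^{2}\right) = - 86 \left(28 + 36\right) = \left(-86\right) 64 = -5504$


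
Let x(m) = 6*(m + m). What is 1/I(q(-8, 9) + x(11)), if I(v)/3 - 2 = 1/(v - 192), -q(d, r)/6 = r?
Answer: 38/227 ≈ 0.16740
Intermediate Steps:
q(d, r) = -6*r
x(m) = 12*m (x(m) = 6*(2*m) = 12*m)
I(v) = 6 + 3/(-192 + v) (I(v) = 6 + 3/(v - 192) = 6 + 3/(-192 + v))
1/I(q(-8, 9) + x(11)) = 1/(3*(-383 + 2*(-6*9 + 12*11))/(-192 + (-6*9 + 12*11))) = 1/(3*(-383 + 2*(-54 + 132))/(-192 + (-54 + 132))) = 1/(3*(-383 + 2*78)/(-192 + 78)) = 1/(3*(-383 + 156)/(-114)) = 1/(3*(-1/114)*(-227)) = 1/(227/38) = 38/227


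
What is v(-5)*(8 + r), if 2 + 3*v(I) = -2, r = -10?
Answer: 8/3 ≈ 2.6667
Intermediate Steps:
v(I) = -4/3 (v(I) = -2/3 + (1/3)*(-2) = -2/3 - 2/3 = -4/3)
v(-5)*(8 + r) = -4*(8 - 10)/3 = -4/3*(-2) = 8/3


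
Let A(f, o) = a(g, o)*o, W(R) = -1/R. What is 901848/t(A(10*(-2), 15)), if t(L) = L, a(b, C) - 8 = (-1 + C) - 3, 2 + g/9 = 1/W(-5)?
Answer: 300616/95 ≈ 3164.4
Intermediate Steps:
g = 27 (g = -18 + 9/((-1/(-5))) = -18 + 9/((-1*(-⅕))) = -18 + 9/(⅕) = -18 + 9*5 = -18 + 45 = 27)
a(b, C) = 4 + C (a(b, C) = 8 + ((-1 + C) - 3) = 8 + (-4 + C) = 4 + C)
A(f, o) = o*(4 + o) (A(f, o) = (4 + o)*o = o*(4 + o))
901848/t(A(10*(-2), 15)) = 901848/((15*(4 + 15))) = 901848/((15*19)) = 901848/285 = 901848*(1/285) = 300616/95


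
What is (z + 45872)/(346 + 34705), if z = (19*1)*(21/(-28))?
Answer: 183431/140204 ≈ 1.3083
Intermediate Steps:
z = -57/4 (z = 19*(21*(-1/28)) = 19*(-¾) = -57/4 ≈ -14.250)
(z + 45872)/(346 + 34705) = (-57/4 + 45872)/(346 + 34705) = (183431/4)/35051 = (183431/4)*(1/35051) = 183431/140204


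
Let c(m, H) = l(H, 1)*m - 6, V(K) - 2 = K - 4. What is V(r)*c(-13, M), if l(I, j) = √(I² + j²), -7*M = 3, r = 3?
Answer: -6 - 13*√58/7 ≈ -20.144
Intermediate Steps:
M = -3/7 (M = -⅐*3 = -3/7 ≈ -0.42857)
V(K) = -2 + K (V(K) = 2 + (K - 4) = 2 + (-4 + K) = -2 + K)
c(m, H) = -6 + m*√(1 + H²) (c(m, H) = √(H² + 1²)*m - 6 = √(H² + 1)*m - 6 = √(1 + H²)*m - 6 = m*√(1 + H²) - 6 = -6 + m*√(1 + H²))
V(r)*c(-13, M) = (-2 + 3)*(-6 - 13*√(1 + (-3/7)²)) = 1*(-6 - 13*√(1 + 9/49)) = 1*(-6 - 13*√58/7) = -6 - 13*√58/7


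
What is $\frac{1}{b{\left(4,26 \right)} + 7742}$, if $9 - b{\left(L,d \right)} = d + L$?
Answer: $\frac{1}{7721} \approx 0.00012952$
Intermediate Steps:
$b{\left(L,d \right)} = 9 - L - d$ ($b{\left(L,d \right)} = 9 - \left(d + L\right) = 9 - \left(L + d\right) = 9 - L - d$)
$\frac{1}{b{\left(4,26 \right)} + 7742} = \frac{1}{\left(9 - 4 - 26\right) + 7742} = \frac{1}{-21 + 7742} = \frac{1}{7721}$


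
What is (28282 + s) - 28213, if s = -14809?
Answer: -14740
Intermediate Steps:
(28282 + s) - 28213 = (28282 - 14809) - 28213 = 13473 - 28213 = -14740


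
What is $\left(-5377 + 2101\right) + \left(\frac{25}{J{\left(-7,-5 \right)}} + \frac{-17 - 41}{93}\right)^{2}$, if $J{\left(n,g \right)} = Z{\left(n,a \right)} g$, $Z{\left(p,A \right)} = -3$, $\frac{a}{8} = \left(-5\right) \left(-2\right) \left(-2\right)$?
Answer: $- \frac{28324715}{8649} \approx -3274.9$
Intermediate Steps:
$a = -160$ ($a = 8 \left(-5\right) \left(-2\right) \left(-2\right) = 8 \cdot 10 \left(-2\right) = 8 \left(-20\right) = -160$)
$J{\left(n,g \right)} = - 3 g$
$\left(-5377 + 2101\right) + \left(\frac{25}{J{\left(-7,-5 \right)}} + \frac{-17 - 41}{93}\right)^{2} = \left(-5377 + 2101\right) + \left(\frac{25}{\left(-3\right) \left(-5\right)} + \frac{-17 - 41}{93}\right)^{2} = -3276 + \left(\frac{25}{15} + \left(-17 - 41\right) \frac{1}{93}\right)^{2} = -3276 + \left(25 \cdot \frac{1}{15} - \frac{58}{93}\right)^{2} = -3276 + \left(\frac{5}{3} - \frac{58}{93}\right)^{2} = -3276 + \left(\frac{97}{93}\right)^{2} = -3276 + \frac{9409}{8649} = - \frac{28324715}{8649}$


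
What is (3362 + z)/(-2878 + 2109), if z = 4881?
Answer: -8243/769 ≈ -10.719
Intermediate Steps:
(3362 + z)/(-2878 + 2109) = (3362 + 4881)/(-2878 + 2109) = 8243/(-769) = 8243*(-1/769) = -8243/769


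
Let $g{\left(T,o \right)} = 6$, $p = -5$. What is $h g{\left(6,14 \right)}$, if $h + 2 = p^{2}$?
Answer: $138$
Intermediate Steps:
$h = 23$ ($h = -2 + \left(-5\right)^{2} = -2 + 25 = 23$)
$h g{\left(6,14 \right)} = 23 \cdot 6 = 138$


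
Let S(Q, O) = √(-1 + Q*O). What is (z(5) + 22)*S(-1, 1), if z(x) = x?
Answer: 27*I*√2 ≈ 38.184*I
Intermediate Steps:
S(Q, O) = √(-1 + O*Q)
(z(5) + 22)*S(-1, 1) = (5 + 22)*√(-1 + 1*(-1)) = 27*√(-1 - 1) = 27*√(-2) = 27*(I*√2) = 27*I*√2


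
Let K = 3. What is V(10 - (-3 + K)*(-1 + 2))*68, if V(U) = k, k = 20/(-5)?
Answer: -272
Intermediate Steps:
k = -4 (k = 20*(-⅕) = -4)
V(U) = -4
V(10 - (-3 + K)*(-1 + 2))*68 = -4*68 = -272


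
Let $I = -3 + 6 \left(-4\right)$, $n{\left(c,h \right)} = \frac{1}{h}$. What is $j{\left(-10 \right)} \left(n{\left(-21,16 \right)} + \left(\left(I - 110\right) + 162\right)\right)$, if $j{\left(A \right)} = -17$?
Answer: $- \frac{6817}{16} \approx -426.06$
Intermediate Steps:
$I = -27$ ($I = -3 - 24 = -27$)
$j{\left(-10 \right)} \left(n{\left(-21,16 \right)} + \left(\left(I - 110\right) + 162\right)\right) = - 17 \left(\frac{1}{16} + \left(\left(-27 - 110\right) + 162\right)\right) = - 17 \left(\frac{1}{16} + \left(-137 + 162\right)\right) = - 17 \left(\frac{1}{16} + 25\right) = \left(-17\right) \frac{401}{16} = - \frac{6817}{16}$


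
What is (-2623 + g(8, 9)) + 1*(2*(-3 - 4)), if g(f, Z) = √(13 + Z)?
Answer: -2637 + √22 ≈ -2632.3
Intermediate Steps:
(-2623 + g(8, 9)) + 1*(2*(-3 - 4)) = (-2623 + √(13 + 9)) + 1*(2*(-3 - 4)) = (-2623 + √22) + 1*(2*(-7)) = (-2623 + √22) + 1*(-14) = (-2623 + √22) - 14 = -2637 + √22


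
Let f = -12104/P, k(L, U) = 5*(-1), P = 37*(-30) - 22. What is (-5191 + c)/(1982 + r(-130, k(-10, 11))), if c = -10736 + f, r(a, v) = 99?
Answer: -4504315/588923 ≈ -7.6484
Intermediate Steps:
P = -1132 (P = -1110 - 22 = -1132)
k(L, U) = -5
f = 3026/283 (f = -12104/(-1132) = -12104*(-1/1132) = 3026/283 ≈ 10.693)
c = -3035262/283 (c = -10736 + 3026/283 = -3035262/283 ≈ -10725.)
(-5191 + c)/(1982 + r(-130, k(-10, 11))) = (-5191 - 3035262/283)/(1982 + 99) = -4504315/283/2081 = -4504315/283*1/2081 = -4504315/588923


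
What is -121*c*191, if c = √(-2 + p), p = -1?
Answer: -23111*I*√3 ≈ -40029.0*I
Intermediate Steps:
c = I*√3 (c = √(-2 - 1) = √(-3) = I*√3 ≈ 1.732*I)
-121*c*191 = -121*I*√3*191 = -23111*I*√3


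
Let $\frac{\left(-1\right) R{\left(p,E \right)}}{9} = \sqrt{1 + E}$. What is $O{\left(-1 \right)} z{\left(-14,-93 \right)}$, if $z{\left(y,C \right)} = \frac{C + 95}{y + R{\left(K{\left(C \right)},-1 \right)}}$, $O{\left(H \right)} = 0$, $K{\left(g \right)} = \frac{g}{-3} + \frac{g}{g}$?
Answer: $0$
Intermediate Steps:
$K{\left(g \right)} = 1 - \frac{g}{3}$ ($K{\left(g \right)} = g \left(- \frac{1}{3}\right) + 1 = - \frac{g}{3} + 1 = 1 - \frac{g}{3}$)
$R{\left(p,E \right)} = - 9 \sqrt{1 + E}$
$z{\left(y,C \right)} = \frac{95 + C}{y}$ ($z{\left(y,C \right)} = \frac{C + 95}{y - 9 \sqrt{1 - 1}} = \frac{95 + C}{y - 9 \sqrt{0}} = \frac{95 + C}{y - 0} = \frac{95 + C}{y + 0} = \frac{95 + C}{y}$)
$O{\left(-1 \right)} z{\left(-14,-93 \right)} = 0 \frac{95 - 93}{-14} = 0 \left(\left(- \frac{1}{14}\right) 2\right) = 0 \left(- \frac{1}{7}\right) = 0$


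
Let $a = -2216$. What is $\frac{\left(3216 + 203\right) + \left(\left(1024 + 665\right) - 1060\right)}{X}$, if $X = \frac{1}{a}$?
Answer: $-8970368$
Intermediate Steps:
$X = - \frac{1}{2216}$ ($X = \frac{1}{-2216} = - \frac{1}{2216} \approx -0.00045126$)
$\frac{\left(3216 + 203\right) + \left(\left(1024 + 665\right) - 1060\right)}{X} = \frac{\left(3216 + 203\right) + \left(\left(1024 + 665\right) - 1060\right)}{- \frac{1}{2216}} = \left(3419 + \left(1689 - 1060\right)\right) \left(-2216\right) = \left(3419 + 629\right) \left(-2216\right) = 4048 \left(-2216\right) = -8970368$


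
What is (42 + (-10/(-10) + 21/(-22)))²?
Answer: 855625/484 ≈ 1767.8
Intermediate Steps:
(42 + (-10/(-10) + 21/(-22)))² = (42 + (-10*(-⅒) + 21*(-1/22)))² = (42 + (1 - 21/22))² = (42 + 1/22)² = (925/22)² = 855625/484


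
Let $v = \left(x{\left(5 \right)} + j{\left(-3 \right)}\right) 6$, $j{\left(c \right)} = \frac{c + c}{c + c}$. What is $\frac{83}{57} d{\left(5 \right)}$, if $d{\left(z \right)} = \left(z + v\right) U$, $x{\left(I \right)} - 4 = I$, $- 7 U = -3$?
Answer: $\frac{5395}{133} \approx 40.564$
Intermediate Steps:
$U = \frac{3}{7}$ ($U = \left(- \frac{1}{7}\right) \left(-3\right) = \frac{3}{7} \approx 0.42857$)
$x{\left(I \right)} = 4 + I$
$j{\left(c \right)} = 1$ ($j{\left(c \right)} = \frac{2 c}{2 c} = 2 c \frac{1}{2 c} = 1$)
$v = 60$ ($v = \left(\left(4 + 5\right) + 1\right) 6 = \left(9 + 1\right) 6 = 10 \cdot 6 = 60$)
$d{\left(z \right)} = \frac{180}{7} + \frac{3 z}{7}$ ($d{\left(z \right)} = \left(z + 60\right) \frac{3}{7} = \left(60 + z\right) \frac{3}{7} = \frac{180}{7} + \frac{3 z}{7}$)
$\frac{83}{57} d{\left(5 \right)} = \frac{83}{57} \left(\frac{180}{7} + \frac{3}{7} \cdot 5\right) = 83 \cdot \frac{1}{57} \left(\frac{180}{7} + \frac{15}{7}\right) = \frac{83}{57} \cdot \frac{195}{7} = \frac{5395}{133}$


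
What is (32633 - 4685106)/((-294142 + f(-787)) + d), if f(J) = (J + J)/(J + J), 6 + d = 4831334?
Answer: -4652473/4537187 ≈ -1.0254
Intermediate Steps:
d = 4831328 (d = -6 + 4831334 = 4831328)
f(J) = 1 (f(J) = (2*J)/((2*J)) = (2*J)*(1/(2*J)) = 1)
(32633 - 4685106)/((-294142 + f(-787)) + d) = (32633 - 4685106)/((-294142 + 1) + 4831328) = -4652473/(-294141 + 4831328) = -4652473/4537187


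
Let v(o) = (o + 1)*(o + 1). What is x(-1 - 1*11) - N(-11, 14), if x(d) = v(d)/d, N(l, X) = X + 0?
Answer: -289/12 ≈ -24.083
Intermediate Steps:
N(l, X) = X
v(o) = (1 + o)**2 (v(o) = (1 + o)*(1 + o) = (1 + o)**2)
x(d) = (1 + d)**2/d
x(-1 - 1*11) - N(-11, 14) = (1 + (-1 - 1*11))**2/(-1 - 1*11) - 1*14 = (1 + (-1 - 11))**2/(-1 - 11) - 14 = (1 - 12)**2/(-12) - 14 = -1/12*(-11)**2 - 14 = -1/12*121 - 14 = -121/12 - 14 = -289/12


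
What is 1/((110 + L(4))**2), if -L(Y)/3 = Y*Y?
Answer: 1/3844 ≈ 0.00026015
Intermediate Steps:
L(Y) = -3*Y**2 (L(Y) = -3*Y*Y = -3*Y**2)
1/((110 + L(4))**2) = 1/((110 - 3*4**2)**2) = 1/((110 - 3*16)**2) = 1/((110 - 48)**2) = 1/(62**2) = 1/3844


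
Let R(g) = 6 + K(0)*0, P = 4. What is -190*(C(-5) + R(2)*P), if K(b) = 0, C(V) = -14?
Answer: -1900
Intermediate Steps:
R(g) = 6 (R(g) = 6 + 0*0 = 6 + 0 = 6)
-190*(C(-5) + R(2)*P) = -190*(-14 + 6*4) = -190*(-14 + 24) = -190*10 = -1900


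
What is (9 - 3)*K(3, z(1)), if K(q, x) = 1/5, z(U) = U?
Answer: 6/5 ≈ 1.2000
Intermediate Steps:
K(q, x) = 1/5 (K(q, x) = 1*(1/5) = 1/5)
(9 - 3)*K(3, z(1)) = (9 - 3)*(1/5) = 6*(1/5) = 6/5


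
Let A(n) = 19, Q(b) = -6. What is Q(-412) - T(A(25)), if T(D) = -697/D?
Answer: 583/19 ≈ 30.684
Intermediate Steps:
Q(-412) - T(A(25)) = -6 - (-697)/19 = -6 - 1*(-697/19) = -6 + 697/19 = 583/19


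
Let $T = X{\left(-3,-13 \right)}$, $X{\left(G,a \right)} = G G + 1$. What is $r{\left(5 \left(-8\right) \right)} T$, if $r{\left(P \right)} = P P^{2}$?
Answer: $-640000$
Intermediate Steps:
$X{\left(G,a \right)} = 1 + G^{2}$ ($X{\left(G,a \right)} = G^{2} + 1 = 1 + G^{2}$)
$T = 10$ ($T = 1 + \left(-3\right)^{2} = 1 + 9 = 10$)
$r{\left(P \right)} = P^{3}$
$r{\left(5 \left(-8\right) \right)} T = \left(5 \left(-8\right)\right)^{3} \cdot 10 = \left(-40\right)^{3} \cdot 10 = \left(-64000\right) 10 = -640000$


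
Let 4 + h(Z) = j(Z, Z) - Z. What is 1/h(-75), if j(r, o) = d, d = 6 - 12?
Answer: 1/65 ≈ 0.015385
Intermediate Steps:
d = -6
j(r, o) = -6
h(Z) = -10 - Z (h(Z) = -4 + (-6 - Z) = -10 - Z)
1/h(-75) = 1/(-10 - 1*(-75)) = 1/(-10 + 75) = 1/65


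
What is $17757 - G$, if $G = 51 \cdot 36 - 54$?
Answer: $15975$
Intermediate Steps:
$G = 1782$ ($G = 1836 - 54 = 1782$)
$17757 - G = 17757 - 1782 = 15975$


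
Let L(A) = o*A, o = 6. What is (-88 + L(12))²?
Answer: 256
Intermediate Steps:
L(A) = 6*A
(-88 + L(12))² = (-88 + 6*12)² = (-88 + 72)² = (-16)² = 256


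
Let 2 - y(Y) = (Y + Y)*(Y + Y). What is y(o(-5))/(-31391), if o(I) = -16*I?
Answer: 25598/31391 ≈ 0.81546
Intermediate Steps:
y(Y) = 2 - 4*Y**2 (y(Y) = 2 - (Y + Y)*(Y + Y) = 2 - 2*Y*2*Y = 2 - 4*Y**2)
y(o(-5))/(-31391) = (2 - 4*(-16*(-5))**2)/(-31391) = (2 - 4*80**2)*(-1/31391) = (2 - 4*6400)*(-1/31391) = (2 - 25600)*(-1/31391) = -25598*(-1/31391) = 25598/31391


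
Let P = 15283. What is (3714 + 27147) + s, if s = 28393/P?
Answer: 471677056/15283 ≈ 30863.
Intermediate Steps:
s = 28393/15283 ≈ 1.8578
(3714 + 27147) + s = (3714 + 27147) + 28393/15283 = 30861 + 28393/15283 = 471677056/15283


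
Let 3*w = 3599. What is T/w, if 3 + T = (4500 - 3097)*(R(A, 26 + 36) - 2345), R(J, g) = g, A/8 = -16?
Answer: -9609156/3599 ≈ -2670.0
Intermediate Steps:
w = 3599/3 (w = (1/3)*3599 = 3599/3 ≈ 1199.7)
A = -128 (A = 8*(-16) = -128)
T = -3203052 (T = -3 + (4500 - 3097)*((26 + 36) - 2345) = -3 + 1403*(62 - 2345) = -3 + 1403*(-2283) = -3 - 3203049 = -3203052)
T/w = -3203052/3599/3 = -3203052*3/3599 = -9609156/3599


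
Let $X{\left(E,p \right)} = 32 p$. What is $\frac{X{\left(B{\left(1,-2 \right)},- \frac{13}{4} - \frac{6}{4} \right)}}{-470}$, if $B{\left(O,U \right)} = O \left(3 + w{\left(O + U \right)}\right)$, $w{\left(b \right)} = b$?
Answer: $\frac{76}{235} \approx 0.3234$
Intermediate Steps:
$B{\left(O,U \right)} = O \left(3 + O + U\right)$ ($B{\left(O,U \right)} = O \left(3 + \left(O + U\right)\right) = O \left(3 + O + U\right)$)
$\frac{X{\left(B{\left(1,-2 \right)},- \frac{13}{4} - \frac{6}{4} \right)}}{-470} = \frac{32 \left(- \frac{13}{4} - \frac{6}{4}\right)}{-470} = 32 \left(\left(-13\right) \frac{1}{4} - \frac{3}{2}\right) \left(- \frac{1}{470}\right) = 32 \left(- \frac{13}{4} - \frac{3}{2}\right) \left(- \frac{1}{470}\right) = 32 \left(- \frac{19}{4}\right) \left(- \frac{1}{470}\right) = \left(-152\right) \left(- \frac{1}{470}\right) = \frac{76}{235}$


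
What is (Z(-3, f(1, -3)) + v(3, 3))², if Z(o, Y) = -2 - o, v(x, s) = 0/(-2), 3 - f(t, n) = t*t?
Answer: 1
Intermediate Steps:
f(t, n) = 3 - t² (f(t, n) = 3 - t*t = 3 - t²)
v(x, s) = 0 (v(x, s) = 0*(-½) = 0)
(Z(-3, f(1, -3)) + v(3, 3))² = ((-2 - 1*(-3)) + 0)² = ((-2 + 3) + 0)² = (1 + 0)² = 1² = 1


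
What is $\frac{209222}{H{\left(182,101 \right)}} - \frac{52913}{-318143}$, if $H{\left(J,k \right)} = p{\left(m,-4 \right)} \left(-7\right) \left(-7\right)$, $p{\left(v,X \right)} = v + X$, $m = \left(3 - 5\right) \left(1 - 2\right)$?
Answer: $- \frac{4754094948}{2227001} \approx -2134.8$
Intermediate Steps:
$m = 2$ ($m = \left(-2\right) \left(-1\right) = 2$)
$p{\left(v,X \right)} = X + v$
$H{\left(J,k \right)} = -98$ ($H{\left(J,k \right)} = \left(-4 + 2\right) \left(-7\right) \left(-7\right) = \left(-2\right) \left(-7\right) \left(-7\right) = 14 \left(-7\right) = -98$)
$\frac{209222}{H{\left(182,101 \right)}} - \frac{52913}{-318143} = \frac{209222}{-98} - \frac{52913}{-318143} = 209222 \left(- \frac{1}{98}\right) - - \frac{7559}{45449} = - \frac{104611}{49} + \frac{7559}{45449} = - \frac{4754094948}{2227001}$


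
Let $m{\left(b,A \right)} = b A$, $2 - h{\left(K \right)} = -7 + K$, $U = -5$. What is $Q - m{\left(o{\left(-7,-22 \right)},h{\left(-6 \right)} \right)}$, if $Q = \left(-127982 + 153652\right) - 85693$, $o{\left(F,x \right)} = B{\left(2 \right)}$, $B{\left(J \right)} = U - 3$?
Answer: $-59903$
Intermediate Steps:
$B{\left(J \right)} = -8$ ($B{\left(J \right)} = -5 - 3 = -8$)
$o{\left(F,x \right)} = -8$
$Q = -60023$ ($Q = 25670 - 85693 = -60023$)
$h{\left(K \right)} = 9 - K$ ($h{\left(K \right)} = 2 - \left(-7 + K\right) = 9 - K$)
$m{\left(b,A \right)} = A b$
$Q - m{\left(o{\left(-7,-22 \right)},h{\left(-6 \right)} \right)} = -60023 - \left(9 - -6\right) \left(-8\right) = -60023 - \left(9 + 6\right) \left(-8\right) = -60023 - 15 \left(-8\right) = -60023 - -120 = -60023 + 120 = -59903$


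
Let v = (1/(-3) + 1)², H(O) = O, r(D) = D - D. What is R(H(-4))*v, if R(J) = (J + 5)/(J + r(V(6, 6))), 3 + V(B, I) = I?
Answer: -⅑ ≈ -0.11111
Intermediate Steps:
V(B, I) = -3 + I
r(D) = 0
R(J) = (5 + J)/J (R(J) = (J + 5)/(J + 0) = (5 + J)/J)
v = 4/9 (v = (-⅓ + 1)² = (⅔)² = 4/9 ≈ 0.44444)
R(H(-4))*v = ((5 - 4)/(-4))*(4/9) = -¼*1*(4/9) = -¼*4/9 = -⅑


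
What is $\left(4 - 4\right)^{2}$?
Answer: $0$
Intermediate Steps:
$\left(4 - 4\right)^{2} = 0^{2} = 0$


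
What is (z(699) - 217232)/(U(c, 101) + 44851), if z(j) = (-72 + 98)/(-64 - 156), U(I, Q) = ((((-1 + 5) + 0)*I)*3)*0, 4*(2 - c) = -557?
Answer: -23895533/4933610 ≈ -4.8434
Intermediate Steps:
c = 565/4 (c = 2 - ¼*(-557) = 2 + 557/4 = 565/4 ≈ 141.25)
U(I, Q) = 0 (U(I, Q) = (((4 + 0)*I)*3)*0 = ((4*I)*3)*0 = (12*I)*0 = 0)
z(j) = -13/110 (z(j) = 26/(-220) = 26*(-1/220) = -13/110)
(z(699) - 217232)/(U(c, 101) + 44851) = (-13/110 - 217232)/(0 + 44851) = -23895533/110/44851 = -23895533/110*1/44851 = -23895533/4933610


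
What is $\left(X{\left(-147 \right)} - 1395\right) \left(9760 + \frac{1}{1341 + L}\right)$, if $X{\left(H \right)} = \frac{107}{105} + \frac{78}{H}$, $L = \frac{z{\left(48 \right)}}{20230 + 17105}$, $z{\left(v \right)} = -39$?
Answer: $- \frac{794993093785119}{58410562} \approx -1.361 \cdot 10^{7}$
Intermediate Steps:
$L = - \frac{13}{12445}$ ($L = - \frac{39}{20230 + 17105} = - \frac{39}{37335} = \left(-39\right) \frac{1}{37335} = - \frac{13}{12445} \approx -0.0010446$)
$X{\left(H \right)} = \frac{107}{105} + \frac{78}{H}$ ($X{\left(H \right)} = 107 \cdot \frac{1}{105} + \frac{78}{H} = \frac{107}{105} + \frac{78}{H}$)
$\left(X{\left(-147 \right)} - 1395\right) \left(9760 + \frac{1}{1341 + L}\right) = \left(\left(\frac{107}{105} + \frac{78}{-147}\right) - 1395\right) \left(9760 + \frac{1}{1341 - \frac{13}{12445}}\right) = \left(\left(\frac{107}{105} + 78 \left(- \frac{1}{147}\right)\right) - 1395\right) \left(9760 + \frac{1}{\frac{16688732}{12445}}\right) = \left(\left(\frac{107}{105} - \frac{26}{49}\right) - 1395\right) \left(9760 + \frac{12445}{16688732}\right) = \left(\frac{359}{735} - 1395\right) \frac{162882036765}{16688732} = \left(- \frac{1024966}{735}\right) \frac{162882036765}{16688732} = - \frac{794993093785119}{58410562}$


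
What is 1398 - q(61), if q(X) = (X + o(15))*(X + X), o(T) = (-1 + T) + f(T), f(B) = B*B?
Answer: -35202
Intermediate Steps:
f(B) = B²
o(T) = -1 + T + T² (o(T) = (-1 + T) + T² = -1 + T + T²)
q(X) = 2*X*(239 + X) (q(X) = (X + (-1 + 15 + 15²))*(X + X) = (X + (-1 + 15 + 225))*(2*X) = (X + 239)*(2*X) = (239 + X)*(2*X) = 2*X*(239 + X))
1398 - q(61) = 1398 - 2*61*(239 + 61) = 1398 - 2*61*300 = 1398 - 1*36600 = 1398 - 36600 = -35202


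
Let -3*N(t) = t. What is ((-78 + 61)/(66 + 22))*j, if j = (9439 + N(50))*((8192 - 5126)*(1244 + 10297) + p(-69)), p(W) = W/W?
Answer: -17003731717073/264 ≈ -6.4408e+10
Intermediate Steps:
N(t) = -t/3
p(W) = 1
j = 1000219512769/3 (j = (9439 - 1/3*50)*((8192 - 5126)*(1244 + 10297) + 1) = (9439 - 50/3)*(3066*11541 + 1) = 28267*(35384706 + 1)/3 = (28267/3)*35384707 = 1000219512769/3 ≈ 3.3341e+11)
((-78 + 61)/(66 + 22))*j = ((-78 + 61)/(66 + 22))*(1000219512769/3) = -17/88*(1000219512769/3) = -17*1/88*(1000219512769/3) = -17/88*1000219512769/3 = -17003731717073/264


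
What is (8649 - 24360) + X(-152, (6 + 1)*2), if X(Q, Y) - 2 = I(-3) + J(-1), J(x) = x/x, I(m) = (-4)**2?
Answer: -15692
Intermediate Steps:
I(m) = 16
J(x) = 1
X(Q, Y) = 19 (X(Q, Y) = 2 + (16 + 1) = 2 + 17 = 19)
(8649 - 24360) + X(-152, (6 + 1)*2) = (8649 - 24360) + 19 = -15711 + 19 = -15692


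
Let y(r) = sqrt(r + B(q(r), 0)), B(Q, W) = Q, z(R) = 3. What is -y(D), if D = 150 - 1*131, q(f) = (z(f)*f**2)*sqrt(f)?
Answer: -sqrt(19 + 1083*sqrt(19)) ≈ -68.845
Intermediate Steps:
q(f) = 3*f**(5/2) (q(f) = (3*f**2)*sqrt(f) = 3*f**(5/2))
D = 19 (D = 150 - 131 = 19)
y(r) = sqrt(r + 3*r**(5/2))
-y(D) = -sqrt(19 + 3*19**(5/2)) = -sqrt(19 + 3*(361*sqrt(19))) = -sqrt(19 + 1083*sqrt(19))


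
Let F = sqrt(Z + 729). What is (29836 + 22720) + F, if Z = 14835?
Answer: 52556 + 2*sqrt(3891) ≈ 52681.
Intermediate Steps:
F = 2*sqrt(3891) (F = sqrt(14835 + 729) = sqrt(15564) = 2*sqrt(3891) ≈ 124.76)
(29836 + 22720) + F = (29836 + 22720) + 2*sqrt(3891) = 52556 + 2*sqrt(3891)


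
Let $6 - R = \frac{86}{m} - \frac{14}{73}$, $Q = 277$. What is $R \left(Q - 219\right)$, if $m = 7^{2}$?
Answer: $\frac{920460}{3577} \approx 257.33$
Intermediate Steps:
$m = 49$
$R = \frac{15870}{3577}$ ($R = 6 - \left(\frac{86}{49} - \frac{14}{73}\right) = 6 - \frac{5592}{3577} = \frac{15870}{3577} \approx 4.4367$)
$R \left(Q - 219\right) = \frac{15870 \left(277 - 219\right)}{3577} = \frac{15870}{3577} \cdot 58 = \frac{920460}{3577}$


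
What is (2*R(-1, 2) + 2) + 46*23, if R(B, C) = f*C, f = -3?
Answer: 1048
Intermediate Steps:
R(B, C) = -3*C
(2*R(-1, 2) + 2) + 46*23 = (2*(-3*2) + 2) + 46*23 = (2*(-6) + 2) + 1058 = (-12 + 2) + 1058 = -10 + 1058 = 1048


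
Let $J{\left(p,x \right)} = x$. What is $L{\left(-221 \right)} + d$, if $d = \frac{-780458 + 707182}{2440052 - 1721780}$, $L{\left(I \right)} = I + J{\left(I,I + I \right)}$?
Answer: $- \frac{119071903}{179568} \approx -663.1$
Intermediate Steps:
$L{\left(I \right)} = 3 I$ ($L{\left(I \right)} = I + \left(I + I\right) = I + 2 I = 3 I$)
$d = - \frac{18319}{179568}$ ($d = - \frac{73276}{718272} = \left(-73276\right) \frac{1}{718272} = - \frac{18319}{179568} \approx -0.10202$)
$L{\left(-221 \right)} + d = 3 \left(-221\right) - \frac{18319}{179568} = -663 - \frac{18319}{179568} = - \frac{119071903}{179568}$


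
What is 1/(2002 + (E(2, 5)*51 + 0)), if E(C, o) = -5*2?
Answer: 1/1492 ≈ 0.00067024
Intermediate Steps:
E(C, o) = -10
1/(2002 + (E(2, 5)*51 + 0)) = 1/(2002 + (-10*51 + 0)) = 1/(2002 + (-510 + 0)) = 1/(2002 - 510) = 1/1492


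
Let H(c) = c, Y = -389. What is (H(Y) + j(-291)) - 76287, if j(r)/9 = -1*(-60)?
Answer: -76136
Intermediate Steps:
j(r) = 540 (j(r) = 9*(-1*(-60)) = 9*60 = 540)
(H(Y) + j(-291)) - 76287 = (-389 + 540) - 76287 = 151 - 76287 = -76136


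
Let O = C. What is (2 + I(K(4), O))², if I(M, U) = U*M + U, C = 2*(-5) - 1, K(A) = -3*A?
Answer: 15129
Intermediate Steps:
C = -11 (C = -10 - 1 = -11)
O = -11
I(M, U) = U + M*U (I(M, U) = M*U + U = U + M*U)
(2 + I(K(4), O))² = (2 - 11*(1 - 3*4))² = (2 - 11*(1 - 12))² = (2 - 11*(-11))² = (2 + 121)² = 123² = 15129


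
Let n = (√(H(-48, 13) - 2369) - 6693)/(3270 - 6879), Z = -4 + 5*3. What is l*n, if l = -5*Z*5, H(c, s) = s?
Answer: -613525/1203 + 550*I*√589/3609 ≈ -510.0 + 3.6986*I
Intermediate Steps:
Z = 11 (Z = -4 + 15 = 11)
n = 2231/1203 - 2*I*√589/3609 (n = (√(13 - 2369) - 6693)/(3270 - 6879) = (√(-2356) - 6693)/(-3609) = (2*I*√589 - 6693)*(-1/3609) = (-6693 + 2*I*√589)*(-1/3609) = 2231/1203 - 2*I*√589/3609 ≈ 1.8545 - 0.013449*I)
l = -275 (l = -5*11*5 = -55*5 = -275)
l*n = -275*(2231/1203 - 2*I*√589/3609) = -613525/1203 + 550*I*√589/3609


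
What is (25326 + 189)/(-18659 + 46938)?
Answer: 25515/28279 ≈ 0.90226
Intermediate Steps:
(25326 + 189)/(-18659 + 46938) = 25515/28279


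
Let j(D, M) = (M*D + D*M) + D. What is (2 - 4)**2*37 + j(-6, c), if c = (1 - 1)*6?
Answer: 142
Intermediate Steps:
c = 0 (c = 0*6 = 0)
j(D, M) = D + 2*D*M (j(D, M) = (D*M + D*M) + D = 2*D*M + D = D + 2*D*M)
(2 - 4)**2*37 + j(-6, c) = (2 - 4)**2*37 - 6*(1 + 2*0) = (-2)**2*37 - 6*(1 + 0) = 4*37 - 6*1 = 148 - 6 = 142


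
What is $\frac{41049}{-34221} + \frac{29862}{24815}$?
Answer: $\frac{156027}{40437815} \approx 0.0038584$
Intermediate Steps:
$\frac{41049}{-34221} + \frac{29862}{24815} = 41049 \left(- \frac{1}{34221}\right) + 29862 \cdot \frac{1}{24815} = - \frac{13683}{11407} + \frac{4266}{3545} = \frac{156027}{40437815}$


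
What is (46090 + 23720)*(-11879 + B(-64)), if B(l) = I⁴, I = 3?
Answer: -823618380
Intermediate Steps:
B(l) = 81 (B(l) = 3⁴ = 81)
(46090 + 23720)*(-11879 + B(-64)) = (46090 + 23720)*(-11879 + 81) = 69810*(-11798) = -823618380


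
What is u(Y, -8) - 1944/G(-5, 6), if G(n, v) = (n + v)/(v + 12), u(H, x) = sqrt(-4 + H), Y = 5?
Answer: -34991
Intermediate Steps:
G(n, v) = (n + v)/(12 + v)
u(Y, -8) - 1944/G(-5, 6) = sqrt(-4 + 5) - 1944/((-5 + 6)/(12 + 6)) = sqrt(1) - 1944/(1/18) = 1 - 1944/((1/18)*1) = 1 - 1944/1/18 = 1 - 1944*18 = 1 - 108*324 = 1 - 34992 = -34991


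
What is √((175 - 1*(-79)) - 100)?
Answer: √154 ≈ 12.410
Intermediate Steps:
√((175 - 1*(-79)) - 100) = √((175 + 79) - 100) = √(254 - 100) = √154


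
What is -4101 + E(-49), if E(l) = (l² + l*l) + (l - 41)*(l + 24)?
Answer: 2951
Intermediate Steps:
E(l) = 2*l² + (-41 + l)*(24 + l) (E(l) = (l² + l²) + (-41 + l)*(24 + l) = 2*l² + (-41 + l)*(24 + l))
-4101 + E(-49) = -4101 + (-984 - 17*(-49) + 3*(-49)²) = -4101 + (-984 + 833 + 3*2401) = -4101 + (-984 + 833 + 7203) = -4101 + 7052 = 2951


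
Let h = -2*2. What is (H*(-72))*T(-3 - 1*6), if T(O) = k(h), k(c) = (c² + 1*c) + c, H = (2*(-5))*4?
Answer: 23040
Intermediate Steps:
H = -40 (H = -10*4 = -40)
h = -4
k(c) = c² + 2*c (k(c) = (c² + c) + c = (c + c²) + c = c² + 2*c)
T(O) = 8 (T(O) = -4*(2 - 4) = -4*(-2) = 8)
(H*(-72))*T(-3 - 1*6) = -40*(-72)*8 = 2880*8 = 23040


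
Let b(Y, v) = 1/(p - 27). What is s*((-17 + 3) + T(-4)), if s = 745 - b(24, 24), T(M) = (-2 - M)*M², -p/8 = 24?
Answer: 978936/73 ≈ 13410.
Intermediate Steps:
p = -192 (p = -8*24 = -192)
T(M) = M²*(-2 - M)
b(Y, v) = -1/219 (b(Y, v) = 1/(-192 - 27) = 1/(-219) = -1/219)
s = 163156/219 (s = 745 - 1*(-1/219) = 745 + 1/219 = 163156/219 ≈ 745.00)
s*((-17 + 3) + T(-4)) = 163156*((-17 + 3) + (-4)²*(-2 - 1*(-4)))/219 = 163156*(-14 + 16*(-2 + 4))/219 = 163156*(-14 + 16*2)/219 = 163156*(-14 + 32)/219 = (163156/219)*18 = 978936/73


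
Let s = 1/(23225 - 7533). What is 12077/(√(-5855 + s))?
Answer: -24154*I*√360432133257/91876659 ≈ -157.83*I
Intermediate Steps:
s = 1/15692 ≈ 6.3727e-5
12077/(√(-5855 + s)) = 12077/(√(-5855 + 1/15692)) = 12077/(√(-91876659/15692)) = 12077/((I*√360432133257/7846)) = 12077*(-2*I*√360432133257/91876659) = -24154*I*√360432133257/91876659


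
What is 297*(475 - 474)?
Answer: 297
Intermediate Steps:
297*(475 - 474) = 297*1 = 297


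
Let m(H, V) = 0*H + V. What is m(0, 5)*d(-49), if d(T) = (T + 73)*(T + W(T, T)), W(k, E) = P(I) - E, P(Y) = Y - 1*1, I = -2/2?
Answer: -240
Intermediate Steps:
I = -1 (I = -2*1/2 = -1)
P(Y) = -1 + Y (P(Y) = Y - 1 = -1 + Y)
W(k, E) = -2 - E (W(k, E) = (-1 - 1) - E = -2 - E)
m(H, V) = V (m(H, V) = 0 + V = V)
d(T) = -146 - 2*T (d(T) = (T + 73)*(T + (-2 - T)) = (73 + T)*(-2) = -146 - 2*T)
m(0, 5)*d(-49) = 5*(-146 - 2*(-49)) = 5*(-146 + 98) = 5*(-48) = -240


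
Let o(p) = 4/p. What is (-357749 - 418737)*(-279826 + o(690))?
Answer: 74961933592448/345 ≈ 2.1728e+11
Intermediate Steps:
(-357749 - 418737)*(-279826 + o(690)) = (-357749 - 418737)*(-279826 + 4/690) = -776486*(-279826 + 4*(1/690)) = -776486*(-279826 + 2/345) = -776486*(-96539968/345) = 74961933592448/345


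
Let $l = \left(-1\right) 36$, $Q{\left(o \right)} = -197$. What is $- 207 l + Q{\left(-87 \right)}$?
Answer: $7255$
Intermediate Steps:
$l = -36$
$- 207 l + Q{\left(-87 \right)} = \left(-207\right) \left(-36\right) - 197 = 7452 - 197 = 7255$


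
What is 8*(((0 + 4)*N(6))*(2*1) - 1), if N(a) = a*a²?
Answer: 13816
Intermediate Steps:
N(a) = a³
8*(((0 + 4)*N(6))*(2*1) - 1) = 8*(((0 + 4)*6³)*(2*1) - 1) = 8*((4*216)*2 - 1) = 8*(864*2 - 1) = 8*(1728 - 1) = 8*1727 = 13816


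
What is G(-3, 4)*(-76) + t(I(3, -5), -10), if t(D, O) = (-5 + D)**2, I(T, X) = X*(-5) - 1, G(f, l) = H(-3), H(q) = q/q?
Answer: 285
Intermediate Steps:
H(q) = 1
G(f, l) = 1
I(T, X) = -1 - 5*X (I(T, X) = -5*X - 1 = -1 - 5*X)
G(-3, 4)*(-76) + t(I(3, -5), -10) = 1*(-76) + (-5 + (-1 - 5*(-5)))**2 = -76 + (-5 + (-1 + 25))**2 = -76 + (-5 + 24)**2 = -76 + 19**2 = -76 + 361 = 285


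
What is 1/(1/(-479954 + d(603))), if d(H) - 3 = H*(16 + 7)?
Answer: -466082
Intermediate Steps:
d(H) = 3 + 23*H (d(H) = 3 + H*(16 + 7) = 3 + H*23 = 3 + 23*H)
1/(1/(-479954 + d(603))) = 1/(1/(-479954 + (3 + 23*603))) = 1/(1/(-479954 + (3 + 13869))) = 1/(1/(-479954 + 13872)) = 1/(1/(-466082)) = 1/(-1/466082) = -466082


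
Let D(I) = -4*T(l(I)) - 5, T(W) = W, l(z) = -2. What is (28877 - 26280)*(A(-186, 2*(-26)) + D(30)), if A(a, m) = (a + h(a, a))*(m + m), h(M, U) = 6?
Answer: 48623631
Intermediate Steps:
A(a, m) = 2*m*(6 + a) (A(a, m) = (a + 6)*(m + m) = (6 + a)*(2*m) = 2*m*(6 + a))
D(I) = 3 (D(I) = -4*(-2) - 5 = 8 - 5 = 3)
(28877 - 26280)*(A(-186, 2*(-26)) + D(30)) = (28877 - 26280)*(2*(2*(-26))*(6 - 186) + 3) = 2597*(2*(-52)*(-180) + 3) = 2597*(18720 + 3) = 2597*18723 = 48623631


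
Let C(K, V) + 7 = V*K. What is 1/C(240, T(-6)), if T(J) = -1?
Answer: -1/247 ≈ -0.0040486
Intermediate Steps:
C(K, V) = -7 + K*V (C(K, V) = -7 + V*K = -7 + K*V)
1/C(240, T(-6)) = 1/(-7 + 240*(-1)) = 1/(-7 - 240) = 1/(-247) = -1/247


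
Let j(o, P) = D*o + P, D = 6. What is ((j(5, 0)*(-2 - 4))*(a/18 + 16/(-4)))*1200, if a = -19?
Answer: 1092000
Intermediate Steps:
j(o, P) = P + 6*o (j(o, P) = 6*o + P = P + 6*o)
((j(5, 0)*(-2 - 4))*(a/18 + 16/(-4)))*1200 = (((0 + 6*5)*(-2 - 4))*(-19/18 + 16/(-4)))*1200 = (((0 + 30)*(-6))*(-19*1/18 + 16*(-¼)))*1200 = ((30*(-6))*(-19/18 - 4))*1200 = -180*(-91/18)*1200 = 910*1200 = 1092000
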